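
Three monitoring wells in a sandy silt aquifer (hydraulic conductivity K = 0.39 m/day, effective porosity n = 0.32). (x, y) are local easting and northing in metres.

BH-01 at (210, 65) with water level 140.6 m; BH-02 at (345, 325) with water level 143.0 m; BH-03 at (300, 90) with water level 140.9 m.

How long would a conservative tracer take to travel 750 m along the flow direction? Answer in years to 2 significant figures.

Taking BH-01 as reference: BH-02−BH-01 = (135, 260, +2.4); BH-03−BH-01 = (90, 25, +0.3).
Solve a·Δx + b·Δy = Δh: det = 135·25 − 90·260 = -20025.
∂h/∂x = [(+2.4)·25 − (+0.3)·260] / -20025 = +0.0008989
∂h/∂y = [135·(+0.3) − 90·(+2.4)] / -20025 = +0.008764
|∇h| = √(0.0008989² + 0.008764²) = 0.00881
Seepage velocity v = K·i/n = 0.39 × 0.00881 / 0.32 = 0.01074 m/day.
t = 750 / 0.01074 = 6.983e+04 days = 191 years.

190 years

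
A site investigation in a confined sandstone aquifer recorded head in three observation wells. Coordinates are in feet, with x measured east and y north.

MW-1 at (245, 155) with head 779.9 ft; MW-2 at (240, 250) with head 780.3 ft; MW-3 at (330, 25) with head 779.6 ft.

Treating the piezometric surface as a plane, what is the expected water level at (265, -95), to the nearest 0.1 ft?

Three-point gradient (reference MW-1): Δ to MW-2 = (-5, 95, +0.4), Δ to MW-3 = (85, -130, -0.3).
∂h/∂x = +0.003165, ∂h/∂y = +0.004377 (det = -7425).
h(265, -95) = 779.9 + (+0.003165)·(20) + (+0.004377)·(-250) = 779.9 +0.063 -1.094 = 778.869 ft.

778.9 ft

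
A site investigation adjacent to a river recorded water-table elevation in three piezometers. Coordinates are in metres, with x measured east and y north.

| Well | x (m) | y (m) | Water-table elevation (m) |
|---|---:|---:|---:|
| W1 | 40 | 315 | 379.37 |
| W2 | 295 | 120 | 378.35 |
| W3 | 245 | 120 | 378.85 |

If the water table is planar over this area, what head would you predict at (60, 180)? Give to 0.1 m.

With h = a·x + b·y + c and W1 as origin, the differences give:
  255·a + (-195)·b = -1.02
  205·a + (-195)·b = -0.52
Eliminate b (×(-195) and ×(-195), subtract): -9750·a = 97.500 → a = ∂h/∂x = -0.01000
Back-substitute: b = ∂h/∂y = -0.007846.
h(60, 180) = 379.37 + (-0.01000)·(20) + (-0.007846)·(-135) = 379.37 -0.200 +1.059 = 380.229 m.

380.2 m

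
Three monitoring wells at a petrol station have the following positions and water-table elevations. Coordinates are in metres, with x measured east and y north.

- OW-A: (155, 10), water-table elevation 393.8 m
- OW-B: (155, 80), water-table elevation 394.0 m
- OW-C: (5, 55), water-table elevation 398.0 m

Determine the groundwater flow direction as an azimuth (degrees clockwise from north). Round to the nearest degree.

With h = a·x + b·y + c and OW-A as origin, the differences give:
  0·a + 70·b = +0.2
  (-150)·a + 45·b = +4.2
Eliminate b (×45 and ×70, subtract): 10500·a = -285.00 → a = ∂h/∂x = -0.02714
Back-substitute: b = ∂h/∂y = +0.002857.
Flow direction (−∇h) has components (+0.02714 E, -0.002857 N).
Azimuth = atan2(E, N) = atan2(+0.02714, -0.002857) = 96.0° ≈ 096°.

096°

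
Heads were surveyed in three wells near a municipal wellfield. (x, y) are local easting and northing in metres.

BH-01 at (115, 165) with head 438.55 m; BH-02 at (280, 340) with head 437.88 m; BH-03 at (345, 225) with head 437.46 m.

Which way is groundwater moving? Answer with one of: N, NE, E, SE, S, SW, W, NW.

Differences from BH-01: to BH-02 (Δx, Δy, Δh) = (165, 175, -0.67); to BH-03 = (230, 60, -1.09).
Solve a·Δx + b·Δy = Δh: det = 165·60 − 230·175 = -30350.
∂h/∂x = [(-0.67)·60 − (-1.09)·175] / -30350 = -0.004960
∂h/∂y = [165·(-1.09) − 230·(-0.67)] / -30350 = +0.0008484
Flow = −∇h = (+0.004960 east, -0.0008484 north), which points east.

E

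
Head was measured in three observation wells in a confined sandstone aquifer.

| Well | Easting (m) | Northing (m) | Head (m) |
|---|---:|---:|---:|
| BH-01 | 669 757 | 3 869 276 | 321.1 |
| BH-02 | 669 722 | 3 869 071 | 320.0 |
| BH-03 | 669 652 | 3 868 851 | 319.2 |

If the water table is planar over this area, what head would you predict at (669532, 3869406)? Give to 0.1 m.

324.7 m

Three-point gradient (reference BH-01): Δ to BH-02 = (-35, -205, -1.1), Δ to BH-03 = (-105, -425, -1.9).
∂h/∂x = -0.01173, ∂h/∂y = +0.007368 (det = -6650).
h(669532, 3869406) = 321.1 + (-0.01173)·(-225) + (+0.007368)·(130) = 321.1 +2.639 +0.958 = 324.697 m.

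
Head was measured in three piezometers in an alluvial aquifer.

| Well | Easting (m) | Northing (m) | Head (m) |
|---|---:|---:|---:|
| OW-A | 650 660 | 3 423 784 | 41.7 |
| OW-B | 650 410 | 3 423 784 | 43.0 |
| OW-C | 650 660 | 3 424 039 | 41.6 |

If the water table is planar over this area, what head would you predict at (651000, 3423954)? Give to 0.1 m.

∂h/∂x = (43.0 − 41.7) / (650410 − 650660) = -0.005200
∂h/∂y = (41.6 − 41.7) / (3424039 − 3423784) = -0.0003922
h(651000, 3423954) = 41.7 + (-0.005200)·(340) + (-0.0003922)·(170) = 41.7 -1.768 -0.067 = 39.865 m.

39.9 m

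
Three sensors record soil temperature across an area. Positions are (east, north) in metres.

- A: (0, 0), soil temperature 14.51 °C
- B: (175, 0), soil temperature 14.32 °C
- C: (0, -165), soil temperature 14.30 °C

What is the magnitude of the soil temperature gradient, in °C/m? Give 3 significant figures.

∂T/∂x = (14.32 − 14.51) / (175 − 0) = -0.001086
∂T/∂y = (14.30 − 14.51) / (-165 − 0) = +0.001273
|∇f| = √(-0.001086² + 0.001273²) = 0.001673 °C/m

0.00167 °C/m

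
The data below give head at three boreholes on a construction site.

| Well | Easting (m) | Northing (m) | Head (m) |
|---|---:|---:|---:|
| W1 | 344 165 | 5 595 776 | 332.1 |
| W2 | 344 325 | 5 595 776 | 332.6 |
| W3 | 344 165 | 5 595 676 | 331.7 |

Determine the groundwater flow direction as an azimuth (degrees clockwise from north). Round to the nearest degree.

∂h/∂x = (332.6 − 332.1) / (344325 − 344165) = +0.003125
∂h/∂y = (331.7 − 332.1) / (5595676 − 5595776) = +0.004000
Flow direction (−∇h) has components (-0.003125 E, -0.004000 N).
Azimuth = atan2(E, N) = atan2(-0.003125, -0.004000) = 218.0° ≈ 218°.

218°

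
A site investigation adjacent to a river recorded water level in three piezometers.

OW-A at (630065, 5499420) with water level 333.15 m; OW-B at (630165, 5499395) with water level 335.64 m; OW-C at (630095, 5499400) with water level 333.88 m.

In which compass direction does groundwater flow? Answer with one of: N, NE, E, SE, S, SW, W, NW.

W

With h = a·x + b·y + c and OW-A as origin, the differences give:
  100·a + (-25)·b = +2.49
  30·a + (-20)·b = +0.73
Eliminate b (×(-20) and ×(-25), subtract): -1250·a = -31.550 → a = ∂h/∂x = +0.02524
Back-substitute: b = ∂h/∂y = +0.001360.
Flow = −∇h = (-0.02524 east, -0.001360 north), which points west.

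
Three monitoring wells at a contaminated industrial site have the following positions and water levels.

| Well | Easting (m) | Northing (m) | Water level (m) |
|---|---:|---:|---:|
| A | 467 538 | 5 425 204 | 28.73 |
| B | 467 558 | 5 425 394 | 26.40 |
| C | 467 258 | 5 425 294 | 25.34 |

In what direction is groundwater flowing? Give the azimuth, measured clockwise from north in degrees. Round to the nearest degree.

Taking A as reference: B−A = (20, 190, -2.33); C−A = (-280, 90, -3.39).
Determinant of the coordinate differences = 20·90 − (-280)·190 = 55000.
∂h/∂x = [(-2.33)·90 − (-3.39)·190] / 55000 = +0.007898
∂h/∂y = [20·(-3.39) − (-280)·(-2.33)] / 55000 = -0.01309
Flow direction (−∇h) has components (-0.007898 E, +0.01309 N).
Azimuth = atan2(E, N) = atan2(-0.007898, +0.01309) = 328.9° ≈ 329°.

329°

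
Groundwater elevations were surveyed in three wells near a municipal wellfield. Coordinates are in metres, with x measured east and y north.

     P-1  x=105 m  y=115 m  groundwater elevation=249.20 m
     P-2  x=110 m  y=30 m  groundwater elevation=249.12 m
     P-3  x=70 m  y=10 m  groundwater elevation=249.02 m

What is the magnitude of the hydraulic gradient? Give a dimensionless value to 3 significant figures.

Differences from P-1: to P-2 (Δx, Δy, Δh) = (5, -85, -0.08); to P-3 = (-35, -105, -0.18).
Solve a·Δx + b·Δy = Δh: det = 5·(-105) − (-35)·(-85) = -3500.
∂h/∂x = [(-0.08)·(-105) − (-0.18)·(-85)] / -3500 = +0.001971
∂h/∂y = [5·(-0.18) − (-35)·(-0.08)] / -3500 = +0.001057
|∇h| = √(0.001971² + 0.001057²) = 0.002237

0.00224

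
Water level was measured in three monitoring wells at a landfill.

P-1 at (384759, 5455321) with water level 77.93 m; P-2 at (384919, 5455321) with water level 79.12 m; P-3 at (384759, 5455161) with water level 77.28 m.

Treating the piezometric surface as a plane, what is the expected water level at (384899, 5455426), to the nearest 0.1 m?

∂h/∂x = (79.12 − 77.93) / (384919 − 384759) = +0.007437
∂h/∂y = (77.28 − 77.93) / (5455161 − 5455321) = +0.004063
h(384899, 5455426) = 77.93 + (+0.007437)·(140) + (+0.004063)·(105) = 77.93 +1.041 +0.427 = 79.398 m.

79.4 m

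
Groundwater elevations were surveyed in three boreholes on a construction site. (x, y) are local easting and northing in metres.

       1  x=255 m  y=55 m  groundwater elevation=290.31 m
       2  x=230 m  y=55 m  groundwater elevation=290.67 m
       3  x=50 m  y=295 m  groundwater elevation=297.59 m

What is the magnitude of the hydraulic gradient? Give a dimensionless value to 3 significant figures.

0.0231

Taking 1 as reference: 2−1 = (-25, 0, +0.36); 3−1 = (-205, 240, +7.28).
Solve a·Δx + b·Δy = Δh: det = (-25)·240 − (-205)·0 = -6000.
∂h/∂x = [(+0.36)·240 − (+7.28)·0] / -6000 = -0.01440
∂h/∂y = [(-25)·(+7.28) − (-205)·(+0.36)] / -6000 = +0.01803
|∇h| = √(-0.01440² + 0.01803²) = 0.02307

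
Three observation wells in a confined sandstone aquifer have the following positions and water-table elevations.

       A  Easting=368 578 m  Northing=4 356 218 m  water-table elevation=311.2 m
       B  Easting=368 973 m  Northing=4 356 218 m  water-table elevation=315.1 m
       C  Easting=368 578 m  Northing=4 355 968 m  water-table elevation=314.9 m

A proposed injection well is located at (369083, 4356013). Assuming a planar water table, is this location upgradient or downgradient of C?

∂h/∂x = (315.1 − 311.2) / (368973 − 368578) = +0.009873
∂h/∂y = (314.9 − 311.2) / (4355968 − 4356218) = -0.01480
Head at (369083, 4356013) = 311.2 + (+0.009873)·(505) + (-0.01480)·(-205) = 319.22 m.
That is higher than the 314.9 m at C, so the point is upgradient.

upgradient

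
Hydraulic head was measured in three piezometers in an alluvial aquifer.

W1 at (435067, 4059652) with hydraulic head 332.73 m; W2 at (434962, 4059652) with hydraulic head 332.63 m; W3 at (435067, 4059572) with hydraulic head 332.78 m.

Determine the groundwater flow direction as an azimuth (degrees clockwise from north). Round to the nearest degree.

303°

∂h/∂x = (332.63 − 332.73) / (434962 − 435067) = +0.0009524
∂h/∂y = (332.78 − 332.73) / (4059572 − 4059652) = -0.0006250
Flow direction (−∇h) has components (-0.0009524 E, +0.0006250 N).
Azimuth = atan2(E, N) = atan2(-0.0009524, +0.0006250) = 303.3° ≈ 303°.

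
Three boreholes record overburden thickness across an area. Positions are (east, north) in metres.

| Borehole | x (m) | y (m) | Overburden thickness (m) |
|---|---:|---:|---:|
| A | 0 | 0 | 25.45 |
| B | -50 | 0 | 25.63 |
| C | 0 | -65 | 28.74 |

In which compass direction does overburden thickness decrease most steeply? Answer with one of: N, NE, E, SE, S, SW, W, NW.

N

∂d/∂x = (25.63 − 25.45) / (-50 − 0) = -0.003600
∂d/∂y = (28.74 − 25.45) / (-65 − 0) = -0.05062
Steepest decrease is along −∇f = (+0.003600 E, +0.05062 N) → north.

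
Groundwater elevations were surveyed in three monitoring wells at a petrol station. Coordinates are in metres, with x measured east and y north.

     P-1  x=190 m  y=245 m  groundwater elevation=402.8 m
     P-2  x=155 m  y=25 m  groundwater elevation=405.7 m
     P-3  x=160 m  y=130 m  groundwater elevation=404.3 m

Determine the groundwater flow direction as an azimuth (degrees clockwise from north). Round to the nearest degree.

Three-point gradient (reference P-1): Δ to P-2 = (-35, -220, +2.9), Δ to P-3 = (-30, -115, +1.5).
∂h/∂x = +0.001359, ∂h/∂y = -0.01340 (det = -2575).
Flow direction (−∇h) has components (-0.001359 E, +0.01340 N).
Azimuth = atan2(E, N) = atan2(-0.001359, +0.01340) = 354.2° ≈ 354°.

354°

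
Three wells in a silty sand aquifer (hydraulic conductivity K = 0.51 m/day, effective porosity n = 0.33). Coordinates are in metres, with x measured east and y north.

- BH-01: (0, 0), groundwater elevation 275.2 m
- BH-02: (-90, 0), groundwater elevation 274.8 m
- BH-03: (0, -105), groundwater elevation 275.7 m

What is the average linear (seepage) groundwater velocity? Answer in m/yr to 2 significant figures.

3.7 m/yr

∂h/∂x = (274.8 − 275.2) / (-90 − 0) = +0.004444
∂h/∂y = (275.7 − 275.2) / (-105 − 0) = -0.004762
|∇h| = √(0.004444² + -0.004762²) = 0.006514
Seepage velocity v = K·i/n = 0.51 × 0.006514 / 0.33 = 0.01007 m/day = 3.678 m/yr.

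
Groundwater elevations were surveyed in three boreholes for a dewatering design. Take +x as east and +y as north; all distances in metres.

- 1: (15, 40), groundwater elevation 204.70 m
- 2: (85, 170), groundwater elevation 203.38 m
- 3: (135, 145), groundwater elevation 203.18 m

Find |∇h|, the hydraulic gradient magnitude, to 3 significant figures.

Taking 1 as reference: 2−1 = (70, 130, -1.32); 3−1 = (120, 105, -1.52).
Determinant of the coordinate differences = 70·105 − 120·130 = -8250.
∂h/∂x = [(-1.32)·105 − (-1.52)·130] / -8250 = -0.007152
∂h/∂y = [70·(-1.52) − 120·(-1.32)] / -8250 = -0.006303
|∇h| = √(-0.007152² + -0.006303²) = 0.009533

0.00953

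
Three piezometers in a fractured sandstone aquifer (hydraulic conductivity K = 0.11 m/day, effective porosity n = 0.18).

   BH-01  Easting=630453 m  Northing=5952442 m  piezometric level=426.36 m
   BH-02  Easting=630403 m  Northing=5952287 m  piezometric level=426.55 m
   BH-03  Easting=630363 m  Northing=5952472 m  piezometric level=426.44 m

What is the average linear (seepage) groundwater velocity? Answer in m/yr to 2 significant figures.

Differences from BH-01: to BH-02 (Δx, Δy, Δh) = (-50, -155, +0.19); to BH-03 = (-90, 30, +0.08).
Determinant of the coordinate differences = (-50)·30 − (-90)·(-155) = -15450.
∂h/∂x = [(+0.19)·30 − (+0.08)·(-155)] / -15450 = -0.001172
∂h/∂y = [(-50)·(+0.08) − (-90)·(+0.19)] / -15450 = -0.0008479
|∇h| = √(-0.001172² + -0.0008479²) = 0.001447
Seepage velocity v = K·i/n = 0.11 × 0.001447 / 0.18 = 0.0008843 m/day = 0.323 m/yr.

0.32 m/yr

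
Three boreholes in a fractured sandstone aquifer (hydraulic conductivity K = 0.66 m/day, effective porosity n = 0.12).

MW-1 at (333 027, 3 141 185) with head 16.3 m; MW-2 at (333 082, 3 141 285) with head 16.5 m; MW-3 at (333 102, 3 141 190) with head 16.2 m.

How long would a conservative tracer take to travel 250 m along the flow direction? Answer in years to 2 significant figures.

39 years

Differences from MW-1: to MW-2 (Δx, Δy, Δh) = (55, 100, +0.2); to MW-3 = (75, 5, -0.1).
Solve a·Δx + b·Δy = Δh: det = 55·5 − 75·100 = -7225.
∂h/∂x = [(+0.2)·5 − (-0.1)·100] / -7225 = -0.001522
∂h/∂y = [55·(-0.1) − 75·(+0.2)] / -7225 = +0.002837
|∇h| = √(-0.001522² + 0.002837²) = 0.003219
Seepage velocity v = K·i/n = 0.66 × 0.003219 / 0.12 = 0.0177 m/day.
t = 250 / 0.0177 = 1.412e+04 days = 38.7 years.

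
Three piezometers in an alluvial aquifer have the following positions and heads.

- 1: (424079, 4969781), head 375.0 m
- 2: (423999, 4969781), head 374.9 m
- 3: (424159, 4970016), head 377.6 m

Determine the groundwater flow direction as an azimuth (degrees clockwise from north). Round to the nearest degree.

Three-point gradient (reference 1): Δ to 2 = (-80, 0, -0.1), Δ to 3 = (80, 235, +2.6).
∂h/∂x = +0.001250, ∂h/∂y = +0.01064 (det = -18800).
Flow direction (−∇h) has components (-0.001250 E, -0.01064 N).
Azimuth = atan2(E, N) = atan2(-0.001250, -0.01064) = 186.7° ≈ 187°.

187°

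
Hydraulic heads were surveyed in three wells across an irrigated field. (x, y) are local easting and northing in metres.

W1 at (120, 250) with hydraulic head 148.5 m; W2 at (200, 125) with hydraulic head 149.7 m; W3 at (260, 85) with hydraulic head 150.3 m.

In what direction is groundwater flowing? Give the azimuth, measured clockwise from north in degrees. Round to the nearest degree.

312°

Differences from W1: to W2 (Δx, Δy, Δh) = (80, -125, +1.2); to W3 = (140, -165, +1.8).
Solve a·Δx + b·Δy = Δh: det = 80·(-165) − 140·(-125) = 4300.
∂h/∂x = [(+1.2)·(-165) − (+1.8)·(-125)] / 4300 = +0.006279
∂h/∂y = [80·(+1.8) − 140·(+1.2)] / 4300 = -0.005581
Flow direction (−∇h) has components (-0.006279 E, +0.005581 N).
Azimuth = atan2(E, N) = atan2(-0.006279, +0.005581) = 311.6° ≈ 312°.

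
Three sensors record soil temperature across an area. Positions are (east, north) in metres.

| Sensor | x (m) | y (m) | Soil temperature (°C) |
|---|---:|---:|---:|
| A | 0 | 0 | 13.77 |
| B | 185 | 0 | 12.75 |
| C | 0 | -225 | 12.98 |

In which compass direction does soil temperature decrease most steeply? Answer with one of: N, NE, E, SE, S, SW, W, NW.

∂T/∂x = (12.75 − 13.77) / (185 − 0) = -0.005514
∂T/∂y = (12.98 − 13.77) / (-225 − 0) = +0.003511
Steepest decrease is along −∇f = (+0.005514 E, -0.003511 N) → southeast.

SE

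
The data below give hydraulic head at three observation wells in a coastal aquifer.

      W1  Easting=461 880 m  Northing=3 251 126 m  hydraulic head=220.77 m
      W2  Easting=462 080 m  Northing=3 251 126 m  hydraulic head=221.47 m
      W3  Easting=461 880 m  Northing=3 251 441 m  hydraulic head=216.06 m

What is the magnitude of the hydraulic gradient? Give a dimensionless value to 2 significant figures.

0.015

∂h/∂x = (221.47 − 220.77) / (462080 − 461880) = +0.003500
∂h/∂y = (216.06 − 220.77) / (3251441 − 3251126) = -0.01495
|∇h| = √(0.003500² + -0.01495²) = 0.01535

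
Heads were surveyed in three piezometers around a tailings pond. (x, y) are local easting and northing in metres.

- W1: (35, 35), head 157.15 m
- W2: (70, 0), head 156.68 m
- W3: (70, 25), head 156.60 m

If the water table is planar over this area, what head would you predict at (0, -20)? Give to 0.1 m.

Differences from W1: to W2 (Δx, Δy, Δh) = (35, -35, -0.47); to W3 = (35, -10, -0.55).
Solve a·Δx + b·Δy = Δh: det = 35·(-10) − 35·(-35) = 875.
∂h/∂x = [(-0.47)·(-10) − (-0.55)·(-35)] / 875 = -0.01663
∂h/∂y = [35·(-0.55) − 35·(-0.47)] / 875 = -0.003200
h(0, -20) = 157.15 + (-0.01663)·(-35) + (-0.003200)·(-55) = 157.15 +0.582 +0.176 = 157.908 m.

157.9 m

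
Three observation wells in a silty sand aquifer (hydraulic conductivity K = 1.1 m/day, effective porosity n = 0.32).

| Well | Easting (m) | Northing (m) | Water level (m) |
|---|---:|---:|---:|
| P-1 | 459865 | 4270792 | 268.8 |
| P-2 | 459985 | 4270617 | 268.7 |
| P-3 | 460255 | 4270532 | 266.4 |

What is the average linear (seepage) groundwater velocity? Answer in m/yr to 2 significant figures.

16 m/yr

With h = a·x + b·y + c and P-1 as origin, the differences give:
  120·a + (-175)·b = -0.1
  390·a + (-260)·b = -2.4
Eliminate b (×(-260) and ×(-175), subtract): 37050·a = -394.00 → a = ∂h/∂x = -0.01063
Back-substitute: b = ∂h/∂y = -0.006721.
|∇h| = √(-0.01063² + -0.006721²) = 0.01258
Seepage velocity v = K·i/n = 1.1 × 0.01258 / 0.32 = 0.04324 m/day = 15.79 m/yr.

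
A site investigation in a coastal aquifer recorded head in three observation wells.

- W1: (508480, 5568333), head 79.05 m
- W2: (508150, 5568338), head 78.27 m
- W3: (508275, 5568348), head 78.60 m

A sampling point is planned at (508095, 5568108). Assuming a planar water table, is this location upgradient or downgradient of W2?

downgradient

Taking W1 as reference: W2−W1 = (-330, 5, -0.78); W3−W1 = (-205, 15, -0.45).
Solve a·Δx + b·Δy = Δh: det = (-330)·15 − (-205)·5 = -3925.
∂h/∂x = [(-0.78)·15 − (-0.45)·5] / -3925 = +0.002408
∂h/∂y = [(-330)·(-0.45) − (-205)·(-0.78)] / -3925 = +0.002904
Head at (508095, 5568108) = 79.05 + (+0.002408)·(-385) + (+0.002904)·(-225) = 77.47 m.
That is lower than the 78.27 m at W2, so the point is downgradient.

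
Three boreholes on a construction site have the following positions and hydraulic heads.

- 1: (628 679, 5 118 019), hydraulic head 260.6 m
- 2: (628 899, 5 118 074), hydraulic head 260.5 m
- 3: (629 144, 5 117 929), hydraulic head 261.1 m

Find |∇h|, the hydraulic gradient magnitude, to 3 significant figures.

Three-point gradient (reference 1): Δ to 2 = (220, 55, -0.1), Δ to 3 = (465, -90, +0.5).
∂h/∂x = +0.0004077, ∂h/∂y = -0.003449 (det = -45375).
|∇h| = √(0.0004077² + -0.003449²) = 0.003473

0.00347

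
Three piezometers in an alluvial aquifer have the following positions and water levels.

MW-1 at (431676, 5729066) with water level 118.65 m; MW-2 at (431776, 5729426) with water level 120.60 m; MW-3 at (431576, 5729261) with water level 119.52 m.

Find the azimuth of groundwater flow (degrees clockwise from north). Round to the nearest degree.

Three-point gradient (reference MW-1): Δ to MW-2 = (100, 360, +1.95), Δ to MW-3 = (-100, 195, +0.87).
∂h/∂x = +0.001208, ∂h/∂y = +0.005081 (det = 55500).
Flow direction (−∇h) has components (-0.001208 E, -0.005081 N).
Azimuth = atan2(E, N) = atan2(-0.001208, -0.005081) = 193.4° ≈ 193°.

193°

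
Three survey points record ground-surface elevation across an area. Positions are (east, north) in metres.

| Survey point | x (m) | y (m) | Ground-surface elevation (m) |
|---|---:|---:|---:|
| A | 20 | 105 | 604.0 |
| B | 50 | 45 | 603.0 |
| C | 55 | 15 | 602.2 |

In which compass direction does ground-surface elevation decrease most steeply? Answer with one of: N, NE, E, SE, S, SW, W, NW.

SW

Three-point gradient (reference A): Δ to B = (30, -60, -1.0), Δ to C = (35, -90, -1.8).
∂z/∂x = +0.03000, ∂z/∂y = +0.03167 (det = -600).
Steepest decrease is along −∇f = (-0.03000 E, -0.03167 N) → southwest.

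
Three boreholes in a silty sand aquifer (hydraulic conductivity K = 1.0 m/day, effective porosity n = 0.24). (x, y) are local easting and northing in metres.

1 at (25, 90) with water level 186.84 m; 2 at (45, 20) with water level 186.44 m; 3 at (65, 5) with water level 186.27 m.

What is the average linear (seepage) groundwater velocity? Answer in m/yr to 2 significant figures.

Three-point gradient (reference 1): Δ to 2 = (20, -70, -0.40), Δ to 3 = (40, -85, -0.57).
∂h/∂x = -0.005364, ∂h/∂y = +0.004182 (det = 1100).
|∇h| = √(-0.005364² + 0.004182²) = 0.006802
Seepage velocity v = K·i/n = 1.0 × 0.006802 / 0.24 = 0.02834 m/day = 10.35 m/yr.

10 m/yr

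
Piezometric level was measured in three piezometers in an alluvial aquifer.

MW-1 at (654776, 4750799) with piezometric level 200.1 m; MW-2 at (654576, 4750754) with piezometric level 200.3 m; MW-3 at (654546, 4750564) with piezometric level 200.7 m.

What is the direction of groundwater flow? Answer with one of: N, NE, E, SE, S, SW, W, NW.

N

Taking MW-1 as reference: MW-2−MW-1 = (-200, -45, +0.2); MW-3−MW-1 = (-230, -235, +0.6).
Determinant of the coordinate differences = (-200)·(-235) − (-230)·(-45) = 36650.
∂h/∂x = [(+0.2)·(-235) − (+0.6)·(-45)] / 36650 = -0.0005457
∂h/∂y = [(-200)·(+0.6) − (-230)·(+0.2)] / 36650 = -0.002019
Flow = −∇h = (+0.0005457 east, +0.002019 north), which points north.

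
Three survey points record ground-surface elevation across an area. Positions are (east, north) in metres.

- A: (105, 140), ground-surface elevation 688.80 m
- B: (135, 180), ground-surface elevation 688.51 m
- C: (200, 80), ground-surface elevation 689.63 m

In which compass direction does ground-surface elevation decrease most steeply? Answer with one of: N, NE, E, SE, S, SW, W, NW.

N

Three-point gradient (reference A): Δ to B = (30, 40, -0.29), Δ to C = (95, -60, +0.83).
∂z/∂x = +0.002821, ∂z/∂y = -0.009366 (det = -5600).
Steepest decrease is along −∇f = (-0.002821 E, +0.009366 N) → north.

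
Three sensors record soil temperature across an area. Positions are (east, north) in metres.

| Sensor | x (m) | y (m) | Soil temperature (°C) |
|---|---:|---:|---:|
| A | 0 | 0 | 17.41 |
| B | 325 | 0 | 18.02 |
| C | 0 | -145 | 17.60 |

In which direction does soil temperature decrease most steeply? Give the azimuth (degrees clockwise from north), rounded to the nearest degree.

305°

∂T/∂x = (18.02 − 17.41) / (325 − 0) = +0.001877
∂T/∂y = (17.60 − 17.41) / (-145 − 0) = -0.001310
Steepest decrease is along −∇f: components (-0.001877 E, +0.001310 N).
Azimuth = atan2(-0.001877, +0.001310) = 304.9° ≈ 305°.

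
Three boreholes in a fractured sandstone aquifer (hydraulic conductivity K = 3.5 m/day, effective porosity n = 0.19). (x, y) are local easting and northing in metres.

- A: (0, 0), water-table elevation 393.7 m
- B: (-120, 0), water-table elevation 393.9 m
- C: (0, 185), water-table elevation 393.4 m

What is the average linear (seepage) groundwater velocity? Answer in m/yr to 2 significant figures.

∂h/∂x = (393.9 − 393.7) / (-120 − 0) = -0.001667
∂h/∂y = (393.4 − 393.7) / (185 − 0) = -0.001622
|∇h| = √(-0.001667² + -0.001622²) = 0.002326
Seepage velocity v = K·i/n = 3.5 × 0.002326 / 0.19 = 0.04285 m/day = 15.65 m/yr.

16 m/yr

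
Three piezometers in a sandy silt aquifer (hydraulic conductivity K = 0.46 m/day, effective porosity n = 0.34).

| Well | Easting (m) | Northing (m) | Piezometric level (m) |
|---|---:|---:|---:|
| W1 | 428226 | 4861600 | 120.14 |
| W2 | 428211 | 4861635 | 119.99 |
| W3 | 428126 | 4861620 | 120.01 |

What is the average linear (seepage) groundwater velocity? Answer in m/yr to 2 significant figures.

Taking W1 as reference: W2−W1 = (-15, 35, -0.15); W3−W1 = (-100, 20, -0.13).
Determinant of the coordinate differences = (-15)·20 − (-100)·35 = 3200.
∂h/∂x = [(-0.15)·20 − (-0.13)·35] / 3200 = +0.0004844
∂h/∂y = [(-15)·(-0.13) − (-100)·(-0.15)] / 3200 = -0.004078
|∇h| = √(0.0004844² + -0.004078²) = 0.004107
Seepage velocity v = K·i/n = 0.46 × 0.004107 / 0.34 = 0.005557 m/day = 2.03 m/yr.

2.0 m/yr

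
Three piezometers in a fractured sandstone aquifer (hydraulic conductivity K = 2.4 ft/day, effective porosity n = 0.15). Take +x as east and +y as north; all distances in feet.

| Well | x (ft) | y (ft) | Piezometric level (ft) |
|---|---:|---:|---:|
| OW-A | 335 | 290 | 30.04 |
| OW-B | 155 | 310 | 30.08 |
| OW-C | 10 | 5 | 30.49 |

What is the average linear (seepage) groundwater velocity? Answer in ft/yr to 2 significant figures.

7.2 ft/yr

With h = a·x + b·y + c and OW-A as origin, the differences give:
  (-180)·a + 20·b = +0.04
  (-325)·a + (-285)·b = +0.45
Eliminate b (×(-285) and ×20, subtract): 57800·a = -20.400 → a = ∂h/∂x = -0.0003529
Back-substitute: b = ∂h/∂y = -0.001176.
|∇h| = √(-0.0003529² + -0.001176²) = 0.001228
Seepage velocity v = K·i/n = 2.4 × 0.001228 / 0.15 = 0.01965 ft/day = 7.177 ft/yr.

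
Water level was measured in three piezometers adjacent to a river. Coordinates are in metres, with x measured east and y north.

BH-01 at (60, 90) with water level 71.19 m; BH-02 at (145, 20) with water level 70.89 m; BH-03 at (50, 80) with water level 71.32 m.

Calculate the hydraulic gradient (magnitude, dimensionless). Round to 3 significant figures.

0.00938

With h = a·x + b·y + c and BH-01 as origin, the differences give:
  85·a + (-70)·b = -0.30
  (-10)·a + (-10)·b = +0.13
Eliminate b (×(-10) and ×(-70), subtract): -1550·a = 12.100 → a = ∂h/∂x = -0.007806
Back-substitute: b = ∂h/∂y = -0.005194.
|∇h| = √(-0.007806² + -0.005194²) = 0.009376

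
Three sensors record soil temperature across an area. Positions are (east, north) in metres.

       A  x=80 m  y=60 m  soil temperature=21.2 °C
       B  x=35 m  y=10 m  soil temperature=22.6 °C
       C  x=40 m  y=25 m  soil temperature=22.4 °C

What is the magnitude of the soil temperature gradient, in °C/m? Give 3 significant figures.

0.0263 °C/m

With T = a·x + b·y + c and A as origin, the differences give:
  (-45)·a + (-50)·b = +1.4
  (-40)·a + (-35)·b = +1.2
Eliminate b (×(-35) and ×(-50), subtract): -425·a = 11.00 → a = ∂T/∂x = -0.02588
Back-substitute: b = ∂T/∂y = -0.004706.
|∇f| = √(-0.02588² + -0.004706²) = 0.0263 °C/m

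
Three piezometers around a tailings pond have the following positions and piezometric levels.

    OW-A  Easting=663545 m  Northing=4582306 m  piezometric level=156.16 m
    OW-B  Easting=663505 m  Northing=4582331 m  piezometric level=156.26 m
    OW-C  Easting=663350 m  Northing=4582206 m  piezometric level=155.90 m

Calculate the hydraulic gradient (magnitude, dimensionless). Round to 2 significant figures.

0.0034

With h = a·x + b·y + c and OW-A as origin, the differences give:
  (-40)·a + 25·b = +0.10
  (-195)·a + (-100)·b = -0.26
Eliminate b (×(-100) and ×25, subtract): 8875·a = -3.500 → a = ∂h/∂x = -0.0003944
Back-substitute: b = ∂h/∂y = +0.003369.
|∇h| = √(-0.0003944² + 0.003369²) = 0.003392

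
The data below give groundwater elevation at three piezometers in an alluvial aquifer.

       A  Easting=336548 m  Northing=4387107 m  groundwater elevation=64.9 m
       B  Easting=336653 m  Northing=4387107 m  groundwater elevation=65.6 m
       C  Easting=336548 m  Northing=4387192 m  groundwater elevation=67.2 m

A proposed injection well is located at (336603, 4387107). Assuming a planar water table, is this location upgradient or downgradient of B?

∂h/∂x = (65.6 − 64.9) / (336653 − 336548) = +0.006667
∂h/∂y = (67.2 − 64.9) / (4387192 − 4387107) = +0.02706
Head at (336603, 4387107) = 64.9 + (+0.006667)·(55) + (+0.02706)·(0) = 65.27 m.
That is lower than the 65.6 m at B, so the point is downgradient.

downgradient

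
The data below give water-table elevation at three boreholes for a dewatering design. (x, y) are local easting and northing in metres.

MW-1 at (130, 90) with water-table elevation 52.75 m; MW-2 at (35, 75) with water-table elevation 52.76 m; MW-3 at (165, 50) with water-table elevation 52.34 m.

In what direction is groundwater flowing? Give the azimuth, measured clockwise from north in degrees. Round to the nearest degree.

With h = a·x + b·y + c and MW-1 as origin, the differences give:
  (-95)·a + (-15)·b = +0.01
  35·a + (-40)·b = -0.41
Eliminate b (×(-40) and ×(-15), subtract): 4325·a = -6.550 → a = ∂h/∂x = -0.001514
Back-substitute: b = ∂h/∂y = +0.008925.
Flow direction (−∇h) has components (+0.001514 E, -0.008925 N).
Azimuth = atan2(E, N) = atan2(+0.001514, -0.008925) = 170.4° ≈ 170°.

170°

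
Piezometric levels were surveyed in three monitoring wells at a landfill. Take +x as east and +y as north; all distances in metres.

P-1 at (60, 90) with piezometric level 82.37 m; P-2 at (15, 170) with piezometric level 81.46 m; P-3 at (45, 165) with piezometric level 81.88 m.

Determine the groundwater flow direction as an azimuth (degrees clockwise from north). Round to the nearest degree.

Differences from P-1: to P-2 (Δx, Δy, Δh) = (-45, 80, -0.91); to P-3 = (-15, 75, -0.49).
Determinant of the coordinate differences = (-45)·75 − (-15)·80 = -2175.
∂h/∂x = [(-0.91)·75 − (-0.49)·80] / -2175 = +0.01336
∂h/∂y = [(-45)·(-0.49) − (-15)·(-0.91)] / -2175 = -0.003862
Flow direction (−∇h) has components (-0.01336 E, +0.003862 N).
Azimuth = atan2(E, N) = atan2(-0.01336, +0.003862) = 286.1° ≈ 286°.

286°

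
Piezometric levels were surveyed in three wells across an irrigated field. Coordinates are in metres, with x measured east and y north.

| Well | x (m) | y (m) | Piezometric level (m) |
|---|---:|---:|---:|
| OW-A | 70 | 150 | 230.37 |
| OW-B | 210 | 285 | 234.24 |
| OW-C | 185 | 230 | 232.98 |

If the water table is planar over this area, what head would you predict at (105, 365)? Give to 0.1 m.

234.7 m

Taking OW-A as reference: OW-B−OW-A = (140, 135, +3.87); OW-C−OW-A = (115, 80, +2.61).
Solve a·Δx + b·Δy = Δh: det = 140·80 − 115·135 = -4325.
∂h/∂x = [(+3.87)·80 − (+2.61)·135] / -4325 = +0.009884
∂h/∂y = [140·(+2.61) − 115·(+3.87)] / -4325 = +0.01842
h(105, 365) = 230.37 + (+0.009884)·(35) + (+0.01842)·(215) = 230.37 +0.346 +3.959 = 234.675 m.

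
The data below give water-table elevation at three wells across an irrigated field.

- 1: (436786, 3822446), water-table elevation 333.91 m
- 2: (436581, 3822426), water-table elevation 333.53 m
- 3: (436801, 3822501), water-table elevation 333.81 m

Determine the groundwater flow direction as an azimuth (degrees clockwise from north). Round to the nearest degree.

Differences from 1: to 2 (Δx, Δy, Δh) = (-205, -20, -0.38); to 3 = (15, 55, -0.10).
Determinant of the coordinate differences = (-205)·55 − 15·(-20) = -10975.
∂h/∂x = [(-0.38)·55 − (-0.10)·(-20)] / -10975 = +0.002087
∂h/∂y = [(-205)·(-0.10) − 15·(-0.38)] / -10975 = -0.002387
Flow direction (−∇h) has components (-0.002087 E, +0.002387 N).
Azimuth = atan2(E, N) = atan2(-0.002087, +0.002387) = 318.8° ≈ 319°.

319°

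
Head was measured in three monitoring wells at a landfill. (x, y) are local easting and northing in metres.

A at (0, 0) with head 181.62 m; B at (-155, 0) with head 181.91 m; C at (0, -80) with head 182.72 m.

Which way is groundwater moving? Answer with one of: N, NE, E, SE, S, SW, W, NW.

∂h/∂x = (181.91 − 181.62) / (-155 − 0) = -0.001871
∂h/∂y = (182.72 − 181.62) / (-80 − 0) = -0.01375
Flow = −∇h = (+0.001871 east, +0.01375 north), which points north.

N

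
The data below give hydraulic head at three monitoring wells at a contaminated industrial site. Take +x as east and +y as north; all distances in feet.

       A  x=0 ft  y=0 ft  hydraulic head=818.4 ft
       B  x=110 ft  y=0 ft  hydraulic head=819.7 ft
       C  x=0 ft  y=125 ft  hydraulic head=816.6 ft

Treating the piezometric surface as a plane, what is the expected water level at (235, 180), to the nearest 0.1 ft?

∂h/∂x = (819.7 − 818.4) / (110 − 0) = +0.01182
∂h/∂y = (816.6 − 818.4) / (125 − 0) = -0.01440
h(235, 180) = 818.4 + (+0.01182)·(235) + (-0.01440)·(180) = 818.4 +2.777 -2.592 = 818.585 ft.

818.6 ft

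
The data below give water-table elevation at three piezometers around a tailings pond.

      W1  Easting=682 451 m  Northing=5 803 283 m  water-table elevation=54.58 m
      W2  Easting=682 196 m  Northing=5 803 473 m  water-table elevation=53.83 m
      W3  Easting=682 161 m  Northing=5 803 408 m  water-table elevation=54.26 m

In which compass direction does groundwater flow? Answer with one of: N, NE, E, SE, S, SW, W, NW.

N

With h = a·x + b·y + c and W1 as origin, the differences give:
  (-255)·a + 190·b = -0.75
  (-290)·a + 125·b = -0.32
Eliminate b (×125 and ×190, subtract): 23225·a = -32.950 → a = ∂h/∂x = -0.001419
Back-substitute: b = ∂h/∂y = -0.005851.
Flow = −∇h = (+0.001419 east, +0.005851 north), which points north.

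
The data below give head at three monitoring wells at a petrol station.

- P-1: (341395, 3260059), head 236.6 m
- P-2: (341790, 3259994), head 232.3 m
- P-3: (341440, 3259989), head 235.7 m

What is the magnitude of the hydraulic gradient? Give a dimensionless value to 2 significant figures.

0.012

With h = a·x + b·y + c and P-1 as origin, the differences give:
  395·a + (-65)·b = -4.3
  45·a + (-70)·b = -0.9
Eliminate b (×(-70) and ×(-65), subtract): -24725·a = 242.50 → a = ∂h/∂x = -0.009808
Back-substitute: b = ∂h/∂y = +0.006552.
|∇h| = √(-0.009808² + 0.006552²) = 0.0118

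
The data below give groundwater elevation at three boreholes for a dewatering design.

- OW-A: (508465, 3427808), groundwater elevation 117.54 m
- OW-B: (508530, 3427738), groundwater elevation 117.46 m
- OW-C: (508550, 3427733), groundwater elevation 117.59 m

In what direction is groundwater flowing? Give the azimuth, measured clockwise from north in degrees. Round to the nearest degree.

Differences from OW-A: to OW-B (Δx, Δy, Δh) = (65, -70, -0.08); to OW-C = (85, -75, +0.05).
Solve a·Δx + b·Δy = Δh: det = 65·(-75) − 85·(-70) = 1075.
∂h/∂x = [(-0.08)·(-75) − (+0.05)·(-70)] / 1075 = +0.008837
∂h/∂y = [65·(+0.05) − 85·(-0.08)] / 1075 = +0.009349
Flow direction (−∇h) has components (-0.008837 E, -0.009349 N).
Azimuth = atan2(E, N) = atan2(-0.008837, -0.009349) = 223.4° ≈ 223°.

223°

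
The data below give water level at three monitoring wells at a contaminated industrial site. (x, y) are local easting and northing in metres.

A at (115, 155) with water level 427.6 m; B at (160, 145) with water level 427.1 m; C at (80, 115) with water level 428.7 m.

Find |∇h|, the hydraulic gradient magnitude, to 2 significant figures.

0.021

Taking A as reference: B−A = (45, -10, -0.5); C−A = (-35, -40, +1.1).
Determinant of the coordinate differences = 45·(-40) − (-35)·(-10) = -2150.
∂h/∂x = [(-0.5)·(-40) − (+1.1)·(-10)] / -2150 = -0.01442
∂h/∂y = [45·(+1.1) − (-35)·(-0.5)] / -2150 = -0.01488
|∇h| = √(-0.01442² + -0.01488²) = 0.02072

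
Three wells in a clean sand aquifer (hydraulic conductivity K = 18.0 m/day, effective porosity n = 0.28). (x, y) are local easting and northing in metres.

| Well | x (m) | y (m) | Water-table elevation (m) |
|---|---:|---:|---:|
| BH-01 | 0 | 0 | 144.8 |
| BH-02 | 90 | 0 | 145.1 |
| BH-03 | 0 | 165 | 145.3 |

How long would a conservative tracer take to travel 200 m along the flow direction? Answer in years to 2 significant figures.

1.9 years

∂h/∂x = (145.1 − 144.8) / (90 − 0) = +0.003333
∂h/∂y = (145.3 − 144.8) / (165 − 0) = +0.003030
|∇h| = √(0.003333² + 0.003030²) = 0.004504
Seepage velocity v = K·i/n = 18.0 × 0.004504 / 0.28 = 0.2895 m/day.
t = 200 / 0.2895 = 690.8 days = 1.89 years.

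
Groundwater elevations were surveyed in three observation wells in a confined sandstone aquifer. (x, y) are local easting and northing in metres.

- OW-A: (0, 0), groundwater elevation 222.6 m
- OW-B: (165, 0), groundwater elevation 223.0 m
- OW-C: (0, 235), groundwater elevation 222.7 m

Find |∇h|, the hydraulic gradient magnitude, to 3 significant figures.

0.00246

∂h/∂x = (223.0 − 222.6) / (165 − 0) = +0.002424
∂h/∂y = (222.7 − 222.6) / (235 − 0) = +0.0004255
|∇h| = √(0.002424² + 0.0004255²) = 0.002461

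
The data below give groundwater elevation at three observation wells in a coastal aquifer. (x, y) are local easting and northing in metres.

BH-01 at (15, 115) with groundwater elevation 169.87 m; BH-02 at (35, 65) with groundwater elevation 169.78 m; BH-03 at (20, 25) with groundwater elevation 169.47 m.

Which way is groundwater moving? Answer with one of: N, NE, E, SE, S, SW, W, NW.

SW

With h = a·x + b·y + c and BH-01 as origin, the differences give:
  20·a + (-50)·b = -0.09
  5·a + (-90)·b = -0.40
Eliminate b (×(-90) and ×(-50), subtract): -1550·a = -11.900 → a = ∂h/∂x = +0.007677
Back-substitute: b = ∂h/∂y = +0.004871.
Flow = −∇h = (-0.007677 east, -0.004871 north), which points southwest.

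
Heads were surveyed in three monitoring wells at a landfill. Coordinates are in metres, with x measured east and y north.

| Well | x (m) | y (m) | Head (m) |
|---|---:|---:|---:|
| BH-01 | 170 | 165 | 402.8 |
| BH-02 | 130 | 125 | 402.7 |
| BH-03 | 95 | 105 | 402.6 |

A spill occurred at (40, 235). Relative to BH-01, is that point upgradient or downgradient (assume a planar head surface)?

Differences from BH-01: to BH-02 (Δx, Δy, Δh) = (-40, -40, -0.1); to BH-03 = (-75, -60, -0.2).
Determinant of the coordinate differences = (-40)·(-60) − (-75)·(-40) = -600.
∂h/∂x = [(-0.1)·(-60) − (-0.2)·(-40)] / -600 = +0.003333
∂h/∂y = [(-40)·(-0.2) − (-75)·(-0.1)] / -600 = -0.0008333
Head at (40, 235) = 402.8 + (+0.003333)·(-130) + (-0.0008333)·(70) = 402.31 m.
That is lower than the 402.8 m at BH-01, so the point is downgradient.

downgradient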